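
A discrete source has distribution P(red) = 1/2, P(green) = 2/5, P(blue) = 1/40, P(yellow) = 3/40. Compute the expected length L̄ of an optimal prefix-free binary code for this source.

1.6 bits/symbol

Repeatedly combine the two least-probable nodes; the expected code length is the sum of the merged weights.
merge 1/40 + 3/40 → 1/10
merge 1/10 + 2/5 → 1/2
merge 1/2 + 1/2 → 1
L = 1/10 + 1/2 + 1 = 8/5 = 1.6 bits/symbol.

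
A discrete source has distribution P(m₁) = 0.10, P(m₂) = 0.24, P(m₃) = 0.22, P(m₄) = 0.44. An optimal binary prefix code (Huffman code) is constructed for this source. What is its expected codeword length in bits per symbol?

1.88 bits/symbol

Repeatedly combine the two least-probable nodes; the expected code length is the sum of the merged weights.
merge 1/10 + 11/50 → 8/25
merge 6/25 + 8/25 → 14/25
merge 11/25 + 14/25 → 1
L = 8/25 + 14/25 + 1 = 47/25 = 1.88 bits/symbol.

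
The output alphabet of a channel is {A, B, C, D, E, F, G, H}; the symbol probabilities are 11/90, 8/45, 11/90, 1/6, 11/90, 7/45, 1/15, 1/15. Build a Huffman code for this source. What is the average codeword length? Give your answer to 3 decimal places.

Repeatedly combine the two least-probable nodes; the expected code length is the sum of the merged weights.
merge 1/15 + 1/15 → 2/15
merge 11/90 + 11/90 → 11/45
merge 11/90 + 2/15 → 23/90
merge 7/45 + 1/6 → 29/90
merge 8/45 + 11/45 → 19/45
merge 23/90 + 29/90 → 26/45
merge 19/45 + 26/45 → 1
L = 2/15 + 11/45 + 23/90 + 29/90 + 19/45 + 26/45 + 1 = 133/45 ≈ 2.956 bits/symbol.

2.956 bits/symbol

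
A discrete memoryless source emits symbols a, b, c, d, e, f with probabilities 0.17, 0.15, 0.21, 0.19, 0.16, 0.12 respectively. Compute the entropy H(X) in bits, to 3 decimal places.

2.563 bits

H = −Σ pᵢ log₂ pᵢ.
−0.17·log₂(0.17) = 0.4346
−0.15·log₂(0.15) = 0.4105
−0.21·log₂(0.21) = 0.4728
−0.19·log₂(0.19) = 0.4552
−0.16·log₂(0.16) = 0.4230
−0.12·log₂(0.12) = 0.3671
Sum ≈ 2.5633 → 2.563 bits.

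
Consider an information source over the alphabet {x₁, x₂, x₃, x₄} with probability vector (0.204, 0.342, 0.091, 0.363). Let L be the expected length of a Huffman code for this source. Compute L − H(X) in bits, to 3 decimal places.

Entropy H = −Σ p log₂ p ≈ 1.8426 bits.
Huffman merges: 91/1000+51/250→59/200; 59/200+171/500→637/1000; 363/1000+637/1000→1. L = 483/250 ≈ 1.9320.
L − H = 1.9320 − 1.8426 = 0.089 bits.

0.089 bits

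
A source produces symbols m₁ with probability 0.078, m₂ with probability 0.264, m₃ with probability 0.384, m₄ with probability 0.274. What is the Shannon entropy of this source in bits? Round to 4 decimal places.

H = −Σ pᵢ log₂ pᵢ.
−0.078·log₂(0.078) = 0.2871
−0.264·log₂(0.264) = 0.5072
−0.384·log₂(0.384) = 0.5302
−0.274·log₂(0.274) = 0.5118
Sum ≈ 1.8363 → 1.8363 bits.

1.8363 bits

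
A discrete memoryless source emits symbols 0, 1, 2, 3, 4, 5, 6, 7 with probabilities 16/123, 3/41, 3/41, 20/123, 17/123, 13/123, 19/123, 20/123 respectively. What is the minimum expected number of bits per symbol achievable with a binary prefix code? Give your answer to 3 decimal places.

2.984 bits/symbol

Repeatedly combine the two least-probable nodes; the expected code length is the sum of the merged weights.
merge 3/41 + 3/41 → 6/41
merge 13/123 + 16/123 → 29/123
merge 17/123 + 6/41 → 35/123
merge 19/123 + 20/123 → 13/41
merge 20/123 + 29/123 → 49/123
merge 35/123 + 13/41 → 74/123
merge 49/123 + 74/123 → 1
L = 6/41 + 29/123 + 35/123 + 13/41 + 49/123 + 74/123 + 1 = 367/123 ≈ 2.984 bits/symbol.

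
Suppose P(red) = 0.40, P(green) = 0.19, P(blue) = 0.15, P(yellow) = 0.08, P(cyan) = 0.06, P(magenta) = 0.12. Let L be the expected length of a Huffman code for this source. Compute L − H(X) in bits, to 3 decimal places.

0.043 bits

Entropy H = −Σ p log₂ p ≈ 2.2967 bits.
Huffman merges: 3/50+2/25→7/50; 3/25+7/50→13/50; 3/20+19/100→17/50; 13/50+17/50→3/5; 2/5+3/5→1. L = 117/50 ≈ 2.3400.
L − H = 2.3400 − 2.2967 = 0.043 bits.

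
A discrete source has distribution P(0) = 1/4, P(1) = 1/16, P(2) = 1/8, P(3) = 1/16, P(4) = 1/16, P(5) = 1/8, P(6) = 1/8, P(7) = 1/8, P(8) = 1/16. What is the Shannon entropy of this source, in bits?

3 bits

Each probability is a power of 1/2, so log₂(1/p) is an integer.
H = Σ p·log₂(1/p) = 1/4·2 + 1/16·4 + 1/8·3 + 1/16·4 + 1/16·4 + 1/8·3 + 1/8·3 + 1/8·3 + 1/16·4 = 3 bits.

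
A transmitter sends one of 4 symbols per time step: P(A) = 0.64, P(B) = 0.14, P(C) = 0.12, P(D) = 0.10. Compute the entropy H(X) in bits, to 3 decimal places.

H = −Σ pᵢ log₂ pᵢ.
−0.64·log₂(0.64) = 0.4121
−0.14·log₂(0.14) = 0.3971
−0.12·log₂(0.12) = 0.3671
−0.10·log₂(0.10) = 0.3322
Sum ≈ 1.5084 → 1.508 bits.

1.508 bits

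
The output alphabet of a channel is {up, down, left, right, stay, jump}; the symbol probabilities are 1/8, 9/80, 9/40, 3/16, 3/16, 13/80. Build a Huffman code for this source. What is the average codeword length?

Repeatedly combine the two least-probable nodes; the expected code length is the sum of the merged weights.
merge 9/80 + 1/8 → 19/80
merge 13/80 + 3/16 → 7/20
merge 3/16 + 9/40 → 33/80
merge 19/80 + 7/20 → 47/80
merge 33/80 + 47/80 → 1
L = 19/80 + 7/20 + 33/80 + 47/80 + 1 = 207/80 = 2.5875 bits/symbol.

2.5875 bits/symbol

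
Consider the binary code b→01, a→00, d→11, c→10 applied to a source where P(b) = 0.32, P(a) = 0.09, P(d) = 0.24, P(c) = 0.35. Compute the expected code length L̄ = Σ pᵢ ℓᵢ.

L̄ = Σ pᵢ·ℓᵢ = 0.32·2 + 0.09·2 + 0.24·2 + 0.35·2 = 2 bits/symbol.

2 bits/symbol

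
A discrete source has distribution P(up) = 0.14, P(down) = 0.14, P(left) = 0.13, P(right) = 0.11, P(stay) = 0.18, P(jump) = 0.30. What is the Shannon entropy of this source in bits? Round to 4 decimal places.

2.4935 bits

H = −Σ pᵢ log₂ pᵢ.
−0.14·log₂(0.14) = 0.3971
−0.14·log₂(0.14) = 0.3971
−0.13·log₂(0.13) = 0.3826
−0.11·log₂(0.11) = 0.3503
−0.18·log₂(0.18) = 0.4453
−0.30·log₂(0.30) = 0.5211
Sum ≈ 2.4935 → 2.4935 bits.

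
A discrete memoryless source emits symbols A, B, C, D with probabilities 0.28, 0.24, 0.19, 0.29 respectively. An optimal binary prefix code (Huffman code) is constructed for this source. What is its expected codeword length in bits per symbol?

2 bits/symbol

Repeatedly combine the two least-probable nodes; the expected code length is the sum of the merged weights.
merge 19/100 + 6/25 → 43/100
merge 7/25 + 29/100 → 57/100
merge 43/100 + 57/100 → 1
L = 43/100 + 57/100 + 1 = 2 bits/symbol.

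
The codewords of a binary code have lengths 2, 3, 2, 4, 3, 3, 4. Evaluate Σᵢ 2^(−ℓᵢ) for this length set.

With common denominator 2^4 = 16: Σ 2^(−ℓᵢ) = 4/16 + 2/16 + 4/16 + 1/16 + 2/16 + 2/16 + 1/16 = 16/16 = 1.

1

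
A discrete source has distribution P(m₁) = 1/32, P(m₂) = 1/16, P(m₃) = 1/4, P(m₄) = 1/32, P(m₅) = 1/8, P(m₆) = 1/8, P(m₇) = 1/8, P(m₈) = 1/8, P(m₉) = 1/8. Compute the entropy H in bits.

2.9375 bits

Each probability is a power of 1/2, so log₂(1/p) is an integer.
H = Σ p·log₂(1/p) = 1/32·5 + 1/16·4 + 1/4·2 + 1/32·5 + 1/8·3 + 1/8·3 + 1/8·3 + 1/8·3 + 1/8·3 = 2.9375 bits.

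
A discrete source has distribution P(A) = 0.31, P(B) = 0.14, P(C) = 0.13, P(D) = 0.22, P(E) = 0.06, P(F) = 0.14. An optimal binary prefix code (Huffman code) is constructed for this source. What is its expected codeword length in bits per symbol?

Repeatedly combine the two least-probable nodes; the expected code length is the sum of the merged weights.
merge 3/50 + 13/100 → 19/100
merge 7/50 + 7/50 → 7/25
merge 19/100 + 11/50 → 41/100
merge 7/25 + 31/100 → 59/100
merge 41/100 + 59/100 → 1
L = 19/100 + 7/25 + 41/100 + 59/100 + 1 = 247/100 = 2.47 bits/symbol.

2.47 bits/symbol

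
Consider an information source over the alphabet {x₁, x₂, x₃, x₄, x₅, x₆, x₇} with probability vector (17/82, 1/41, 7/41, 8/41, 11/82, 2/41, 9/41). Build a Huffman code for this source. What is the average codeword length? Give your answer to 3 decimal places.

Repeatedly combine the two least-probable nodes; the expected code length is the sum of the merged weights.
merge 1/41 + 2/41 → 3/41
merge 3/41 + 11/82 → 17/82
merge 7/41 + 8/41 → 15/41
merge 17/82 + 17/82 → 17/41
merge 9/41 + 15/41 → 24/41
merge 17/41 + 24/41 → 1
L = 3/41 + 17/82 + 15/41 + 17/41 + 24/41 + 1 = 217/82 ≈ 2.646 bits/symbol.

2.646 bits/symbol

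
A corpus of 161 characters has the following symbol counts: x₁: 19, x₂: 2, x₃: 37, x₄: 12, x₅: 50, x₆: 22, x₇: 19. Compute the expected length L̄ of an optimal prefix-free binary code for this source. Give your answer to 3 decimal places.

Probabilities are the counts divided by 161.
Repeatedly combine the two least-probable nodes; the expected code length is the sum of the merged weights.
merge 2/161 + 12/161 → 2/23
merge 2/23 + 19/161 → 33/161
merge 19/161 + 22/161 → 41/161
merge 33/161 + 37/161 → 10/23
merge 41/161 + 50/161 → 13/23
merge 10/23 + 13/23 → 1
L = 2/23 + 33/161 + 41/161 + 10/23 + 13/23 + 1 = 410/161 ≈ 2.547 bits/symbol.

2.547 bits/symbol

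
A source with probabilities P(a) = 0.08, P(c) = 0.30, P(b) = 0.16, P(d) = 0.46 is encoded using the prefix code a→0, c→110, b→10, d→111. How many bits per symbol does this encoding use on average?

L̄ = Σ pᵢ·ℓᵢ = 0.08·1 + 0.30·3 + 0.16·2 + 0.46·3 = 2.68 bits/symbol.

2.68 bits/symbol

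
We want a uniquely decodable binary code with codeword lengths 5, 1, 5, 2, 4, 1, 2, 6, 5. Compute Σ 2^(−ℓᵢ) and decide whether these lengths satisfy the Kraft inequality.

1.671875; no

With common denominator 2^6 = 64: Σ 2^(−ℓᵢ) = 2/64 + 32/64 + 2/64 + 16/64 + 4/64 + 32/64 + 16/64 + 1/64 + 2/64 = 107/64 = 1.671875.
Kraft's inequality requires Σ ≤ 1; here Σ = 1.671875 > 1, so no such prefix code exists.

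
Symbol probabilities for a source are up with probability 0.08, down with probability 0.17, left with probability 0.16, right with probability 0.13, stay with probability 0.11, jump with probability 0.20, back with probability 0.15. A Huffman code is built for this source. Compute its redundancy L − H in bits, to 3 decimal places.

Entropy H = −Σ p log₂ p ≈ 2.7570 bits.
Huffman merges: 2/25+11/100→19/100; 13/100+3/20→7/25; 4/25+17/100→33/100; 19/100+1/5→39/100; 7/25+33/100→61/100; 39/100+61/100→1. L = 14/5 ≈ 2.8000.
L − H = 2.8000 − 2.7570 = 0.043 bits.

0.043 bits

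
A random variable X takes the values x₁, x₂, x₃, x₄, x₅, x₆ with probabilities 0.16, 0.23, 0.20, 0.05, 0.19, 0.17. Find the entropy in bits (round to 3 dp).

H = −Σ pᵢ log₂ pᵢ.
−0.16·log₂(0.16) = 0.4230
−0.23·log₂(0.23) = 0.4877
−0.20·log₂(0.20) = 0.4644
−0.05·log₂(0.05) = 0.2161
−0.19·log₂(0.19) = 0.4552
−0.17·log₂(0.17) = 0.4346
Sum ≈ 2.4810 → 2.481 bits.

2.481 bits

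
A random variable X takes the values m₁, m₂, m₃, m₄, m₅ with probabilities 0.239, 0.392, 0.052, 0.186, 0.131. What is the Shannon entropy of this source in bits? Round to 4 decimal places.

H = −Σ pᵢ log₂ pᵢ.
−0.239·log₂(0.239) = 0.4935
−0.392·log₂(0.392) = 0.5296
−0.052·log₂(0.052) = 0.2218
−0.186·log₂(0.186) = 0.4514
−0.131·log₂(0.131) = 0.3841
Sum ≈ 2.0804 → 2.0804 bits.

2.0804 bits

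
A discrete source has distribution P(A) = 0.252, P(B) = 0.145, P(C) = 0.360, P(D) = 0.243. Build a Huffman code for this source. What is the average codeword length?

2 bits/symbol

Repeatedly combine the two least-probable nodes; the expected code length is the sum of the merged weights.
merge 29/200 + 243/1000 → 97/250
merge 63/250 + 9/25 → 153/250
merge 97/250 + 153/250 → 1
L = 97/250 + 153/250 + 1 = 2 bits/symbol.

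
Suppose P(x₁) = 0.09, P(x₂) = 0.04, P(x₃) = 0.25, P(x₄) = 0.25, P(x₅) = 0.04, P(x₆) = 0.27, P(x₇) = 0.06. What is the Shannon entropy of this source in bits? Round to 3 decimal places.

H = −Σ pᵢ log₂ pᵢ.
−0.09·log₂(0.09) = 0.3127
−0.04·log₂(0.04) = 0.1858
−0.25·log₂(0.25) = 0.5000
−0.25·log₂(0.25) = 0.5000
−0.04·log₂(0.04) = 0.1858
−0.27·log₂(0.27) = 0.5100
−0.06·log₂(0.06) = 0.2435
Sum ≈ 2.4377 → 2.438 bits.

2.438 bits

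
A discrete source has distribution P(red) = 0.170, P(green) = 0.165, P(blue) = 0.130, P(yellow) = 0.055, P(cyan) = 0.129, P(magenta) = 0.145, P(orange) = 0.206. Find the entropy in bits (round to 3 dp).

2.731 bits

H = −Σ pᵢ log₂ pᵢ.
−0.170·log₂(0.170) = 0.4346
−0.165·log₂(0.165) = 0.4289
−0.130·log₂(0.130) = 0.3826
−0.055·log₂(0.055) = 0.2301
−0.129·log₂(0.129) = 0.3811
−0.145·log₂(0.145) = 0.4040
−0.206·log₂(0.206) = 0.4695
Sum ≈ 2.7309 → 2.731 bits.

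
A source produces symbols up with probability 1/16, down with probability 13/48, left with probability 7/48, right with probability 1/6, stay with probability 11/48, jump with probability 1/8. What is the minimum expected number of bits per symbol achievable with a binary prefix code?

Repeatedly combine the two least-probable nodes; the expected code length is the sum of the merged weights.
merge 1/16 + 1/8 → 3/16
merge 7/48 + 1/6 → 5/16
merge 3/16 + 11/48 → 5/12
merge 13/48 + 5/16 → 7/12
merge 5/12 + 7/12 → 1
L = 3/16 + 5/16 + 5/12 + 7/12 + 1 = 5/2 = 2.5 bits/symbol.

2.5 bits/symbol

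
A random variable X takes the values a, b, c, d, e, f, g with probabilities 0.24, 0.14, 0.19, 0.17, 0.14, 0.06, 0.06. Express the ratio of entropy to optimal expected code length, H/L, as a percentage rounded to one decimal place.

99.1%

Entropy H = −Σ p log₂ p ≈ 2.6652 bits.
Huffman merges: 3/50+3/50→3/25; 3/25+7/50→13/50; 7/50+17/100→31/100; 19/100+6/25→43/100; 13/50+31/100→57/100; 43/100+57/100→1. L = 269/100 ≈ 2.6900.
Efficiency = H/L = 2.6652/2.6900 = 99.1%.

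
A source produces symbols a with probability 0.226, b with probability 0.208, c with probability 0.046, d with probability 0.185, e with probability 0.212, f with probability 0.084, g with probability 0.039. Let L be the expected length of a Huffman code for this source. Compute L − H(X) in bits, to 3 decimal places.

0.040 bits

Entropy H = −Σ p log₂ p ≈ 2.5679 bits.
Huffman merges: 39/1000+23/500→17/200; 21/250+17/200→169/1000; 169/1000+37/200→177/500; 26/125+53/250→21/50; 113/500+177/500→29/50; 21/50+29/50→1. L = 326/125 ≈ 2.6080.
L − H = 2.6080 − 2.5679 = 0.040 bits.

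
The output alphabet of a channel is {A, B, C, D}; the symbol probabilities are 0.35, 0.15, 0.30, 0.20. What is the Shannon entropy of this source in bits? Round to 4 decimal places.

1.9261 bits

H = −Σ pᵢ log₂ pᵢ.
−0.35·log₂(0.35) = 0.5301
−0.15·log₂(0.15) = 0.4105
−0.30·log₂(0.30) = 0.5211
−0.20·log₂(0.20) = 0.4644
Sum ≈ 1.9261 → 1.9261 bits.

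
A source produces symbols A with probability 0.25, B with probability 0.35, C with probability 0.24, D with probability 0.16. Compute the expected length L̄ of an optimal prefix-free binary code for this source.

Repeatedly combine the two least-probable nodes; the expected code length is the sum of the merged weights.
merge 4/25 + 6/25 → 2/5
merge 1/4 + 7/20 → 3/5
merge 2/5 + 3/5 → 1
L = 2/5 + 3/5 + 1 = 2 bits/symbol.

2 bits/symbol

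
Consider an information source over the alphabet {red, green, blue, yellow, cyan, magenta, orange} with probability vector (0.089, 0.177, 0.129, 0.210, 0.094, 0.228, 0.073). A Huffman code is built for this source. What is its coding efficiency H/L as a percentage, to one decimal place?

98.7%

Entropy H = −Σ p log₂ p ≈ 2.6894 bits.
Huffman merges: 73/1000+89/1000→81/500; 47/500+129/1000→223/1000; 81/500+177/1000→339/1000; 21/100+223/1000→433/1000; 57/250+339/1000→567/1000; 433/1000+567/1000→1. L = 681/250 ≈ 2.7240.
Efficiency = H/L = 2.6894/2.7240 = 98.7%.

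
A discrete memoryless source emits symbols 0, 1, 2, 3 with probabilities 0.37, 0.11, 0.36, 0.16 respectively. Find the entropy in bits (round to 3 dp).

1.835 bits

H = −Σ pᵢ log₂ pᵢ.
−0.37·log₂(0.37) = 0.5307
−0.11·log₂(0.11) = 0.3503
−0.36·log₂(0.36) = 0.5306
−0.16·log₂(0.16) = 0.4230
Sum ≈ 1.8346 → 1.835 bits.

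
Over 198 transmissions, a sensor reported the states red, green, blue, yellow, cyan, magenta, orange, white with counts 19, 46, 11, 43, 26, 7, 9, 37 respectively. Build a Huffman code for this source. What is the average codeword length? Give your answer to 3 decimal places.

2.768 bits/symbol

Probabilities are the counts divided by 198.
Repeatedly combine the two least-probable nodes; the expected code length is the sum of the merged weights.
merge 7/198 + 1/22 → 8/99
merge 1/18 + 8/99 → 3/22
merge 19/198 + 13/99 → 5/22
merge 3/22 + 37/198 → 32/99
merge 43/198 + 5/22 → 4/9
merge 23/99 + 32/99 → 5/9
merge 4/9 + 5/9 → 1
L = 8/99 + 3/22 + 5/22 + 32/99 + 4/9 + 5/9 + 1 = 274/99 ≈ 2.768 bits/symbol.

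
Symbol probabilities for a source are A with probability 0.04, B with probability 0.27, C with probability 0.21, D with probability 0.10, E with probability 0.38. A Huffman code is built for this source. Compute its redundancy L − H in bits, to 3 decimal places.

0.079 bits

Entropy H = −Σ p log₂ p ≈ 2.0312 bits.
Huffman merges: 1/25+1/10→7/50; 7/50+21/100→7/20; 27/100+7/20→31/50; 19/50+31/50→1. L = 211/100 ≈ 2.1100.
L − H = 2.1100 − 2.0312 = 0.079 bits.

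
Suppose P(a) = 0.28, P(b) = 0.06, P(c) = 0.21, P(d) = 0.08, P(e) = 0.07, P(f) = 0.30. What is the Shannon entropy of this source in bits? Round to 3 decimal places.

2.312 bits

H = −Σ pᵢ log₂ pᵢ.
−0.28·log₂(0.28) = 0.5142
−0.06·log₂(0.06) = 0.2435
−0.21·log₂(0.21) = 0.4728
−0.08·log₂(0.08) = 0.2915
−0.07·log₂(0.07) = 0.2686
−0.30·log₂(0.30) = 0.5211
Sum ≈ 2.3117 → 2.312 bits.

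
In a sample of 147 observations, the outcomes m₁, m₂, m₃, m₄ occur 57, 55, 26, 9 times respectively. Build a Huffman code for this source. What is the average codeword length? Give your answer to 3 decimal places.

Probabilities are the counts divided by 147.
Repeatedly combine the two least-probable nodes; the expected code length is the sum of the merged weights.
merge 3/49 + 26/147 → 5/21
merge 5/21 + 55/147 → 30/49
merge 19/49 + 30/49 → 1
L = 5/21 + 30/49 + 1 = 272/147 ≈ 1.850 bits/symbol.

1.850 bits/symbol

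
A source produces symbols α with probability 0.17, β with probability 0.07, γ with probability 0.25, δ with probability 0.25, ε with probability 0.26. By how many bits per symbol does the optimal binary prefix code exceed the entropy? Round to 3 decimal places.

0.032 bits

Entropy H = −Σ p log₂ p ≈ 2.2084 bits.
Huffman merges: 7/100+17/100→6/25; 6/25+1/4→49/100; 1/4+13/50→51/100; 49/100+51/100→1. L = 56/25 ≈ 2.2400.
L − H = 2.2400 − 2.2084 = 0.032 bits.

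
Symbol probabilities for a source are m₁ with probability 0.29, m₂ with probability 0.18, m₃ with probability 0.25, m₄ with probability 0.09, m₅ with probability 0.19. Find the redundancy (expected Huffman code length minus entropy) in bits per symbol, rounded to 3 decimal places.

0.039 bits

Entropy H = −Σ p log₂ p ≈ 2.2311 bits.
Huffman merges: 9/100+9/50→27/100; 19/100+1/4→11/25; 27/100+29/100→14/25; 11/25+14/25→1. L = 227/100 ≈ 2.2700.
L − H = 2.2700 − 2.2311 = 0.039 bits.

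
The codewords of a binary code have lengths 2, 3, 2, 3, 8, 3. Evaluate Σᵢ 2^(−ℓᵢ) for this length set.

With common denominator 2^8 = 256: Σ 2^(−ℓᵢ) = 64/256 + 32/256 + 64/256 + 32/256 + 1/256 + 32/256 = 225/256 = 0.87890625.

0.87890625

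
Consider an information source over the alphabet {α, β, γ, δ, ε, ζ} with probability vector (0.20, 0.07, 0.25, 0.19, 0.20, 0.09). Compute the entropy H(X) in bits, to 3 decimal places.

2.465 bits

H = −Σ pᵢ log₂ pᵢ.
−0.20·log₂(0.20) = 0.4644
−0.07·log₂(0.07) = 0.2686
−0.25·log₂(0.25) = 0.5000
−0.19·log₂(0.19) = 0.4552
−0.20·log₂(0.20) = 0.4644
−0.09·log₂(0.09) = 0.3127
Sum ≈ 2.4652 → 2.465 bits.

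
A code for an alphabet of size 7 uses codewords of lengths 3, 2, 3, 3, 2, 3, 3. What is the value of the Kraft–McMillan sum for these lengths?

With common denominator 2^3 = 8: Σ 2^(−ℓᵢ) = 1/8 + 2/8 + 1/8 + 1/8 + 2/8 + 1/8 + 1/8 = 9/8 = 1.125.

1.125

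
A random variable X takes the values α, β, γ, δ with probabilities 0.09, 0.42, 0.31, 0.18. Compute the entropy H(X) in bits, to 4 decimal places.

1.8074 bits

H = −Σ pᵢ log₂ pᵢ.
−0.09·log₂(0.09) = 0.3127
−0.42·log₂(0.42) = 0.5256
−0.31·log₂(0.31) = 0.5238
−0.18·log₂(0.18) = 0.4453
Sum ≈ 1.8074 → 1.8074 bits.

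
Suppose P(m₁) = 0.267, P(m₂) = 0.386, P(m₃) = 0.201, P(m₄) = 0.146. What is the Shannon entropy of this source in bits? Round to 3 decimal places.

H = −Σ pᵢ log₂ pᵢ.
−0.267·log₂(0.267) = 0.5087
−0.386·log₂(0.386) = 0.5301
−0.201·log₂(0.201) = 0.4653
−0.146·log₂(0.146) = 0.4053
Sum ≈ 1.9093 → 1.909 bits.

1.909 bits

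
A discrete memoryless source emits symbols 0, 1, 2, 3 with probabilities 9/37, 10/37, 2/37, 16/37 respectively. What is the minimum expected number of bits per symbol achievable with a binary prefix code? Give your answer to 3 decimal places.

Repeatedly combine the two least-probable nodes; the expected code length is the sum of the merged weights.
merge 2/37 + 9/37 → 11/37
merge 10/37 + 11/37 → 21/37
merge 16/37 + 21/37 → 1
L = 11/37 + 21/37 + 1 = 69/37 ≈ 1.865 bits/symbol.

1.865 bits/symbol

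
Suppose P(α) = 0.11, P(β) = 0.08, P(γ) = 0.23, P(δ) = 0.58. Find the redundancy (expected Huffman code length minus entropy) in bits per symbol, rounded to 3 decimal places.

0.025 bits

Entropy H = −Σ p log₂ p ≈ 1.5853 bits.
Huffman merges: 2/25+11/100→19/100; 19/100+23/100→21/50; 21/50+29/50→1. L = 161/100 ≈ 1.6100.
L − H = 1.6100 − 1.5853 = 0.025 bits.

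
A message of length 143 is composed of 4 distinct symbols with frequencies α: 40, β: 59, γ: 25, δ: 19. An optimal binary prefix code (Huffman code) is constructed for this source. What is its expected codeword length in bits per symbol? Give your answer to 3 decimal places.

Probabilities are the counts divided by 143.
Repeatedly combine the two least-probable nodes; the expected code length is the sum of the merged weights.
merge 19/143 + 25/143 → 4/13
merge 40/143 + 4/13 → 84/143
merge 59/143 + 84/143 → 1
L = 4/13 + 84/143 + 1 = 271/143 ≈ 1.895 bits/symbol.

1.895 bits/symbol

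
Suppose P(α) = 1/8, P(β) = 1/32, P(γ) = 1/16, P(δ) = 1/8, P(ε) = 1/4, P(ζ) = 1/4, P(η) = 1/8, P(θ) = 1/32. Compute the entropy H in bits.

2.6875 bits

Each probability is a power of 1/2, so log₂(1/p) is an integer.
H = Σ p·log₂(1/p) = 1/8·3 + 1/32·5 + 1/16·4 + 1/8·3 + 1/4·2 + 1/4·2 + 1/8·3 + 1/32·5 = 2.6875 bits.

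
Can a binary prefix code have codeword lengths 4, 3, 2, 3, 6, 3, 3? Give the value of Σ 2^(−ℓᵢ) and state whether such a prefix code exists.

0.828125; yes

With common denominator 2^6 = 64: Σ 2^(−ℓᵢ) = 4/64 + 8/64 + 16/64 + 8/64 + 1/64 + 8/64 + 8/64 = 53/64 = 0.828125.
Kraft's inequality requires Σ ≤ 1; here Σ = 0.828125 ≤ 1, so such a prefix code exists.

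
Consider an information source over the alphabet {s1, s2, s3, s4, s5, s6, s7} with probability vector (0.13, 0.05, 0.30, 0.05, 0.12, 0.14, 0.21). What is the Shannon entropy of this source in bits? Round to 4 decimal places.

H = −Σ pᵢ log₂ pᵢ.
−0.13·log₂(0.13) = 0.3826
−0.05·log₂(0.05) = 0.2161
−0.30·log₂(0.30) = 0.5211
−0.05·log₂(0.05) = 0.2161
−0.12·log₂(0.12) = 0.3671
−0.14·log₂(0.14) = 0.3971
−0.21·log₂(0.21) = 0.4728
Sum ≈ 2.5729 → 2.5729 bits.

2.5729 bits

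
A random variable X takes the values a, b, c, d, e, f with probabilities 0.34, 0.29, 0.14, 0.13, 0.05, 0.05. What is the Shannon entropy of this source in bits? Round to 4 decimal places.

H = −Σ pᵢ log₂ pᵢ.
−0.34·log₂(0.34) = 0.5292
−0.29·log₂(0.29) = 0.5179
−0.14·log₂(0.14) = 0.3971
−0.13·log₂(0.13) = 0.3826
−0.05·log₂(0.05) = 0.2161
−0.05·log₂(0.05) = 0.2161
Sum ≈ 2.2590 → 2.2590 bits.

2.2590 bits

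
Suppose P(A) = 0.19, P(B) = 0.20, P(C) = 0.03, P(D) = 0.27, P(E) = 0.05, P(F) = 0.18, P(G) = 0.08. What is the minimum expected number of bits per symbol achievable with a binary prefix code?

2.58 bits/symbol

Repeatedly combine the two least-probable nodes; the expected code length is the sum of the merged weights.
merge 3/100 + 1/20 → 2/25
merge 2/25 + 2/25 → 4/25
merge 4/25 + 9/50 → 17/50
merge 19/100 + 1/5 → 39/100
merge 27/100 + 17/50 → 61/100
merge 39/100 + 61/100 → 1
L = 2/25 + 4/25 + 17/50 + 39/100 + 61/100 + 1 = 129/50 = 2.58 bits/symbol.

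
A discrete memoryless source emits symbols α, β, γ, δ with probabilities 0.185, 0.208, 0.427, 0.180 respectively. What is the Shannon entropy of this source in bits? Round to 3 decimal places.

H = −Σ pᵢ log₂ pᵢ.
−0.185·log₂(0.185) = 0.4504
−0.208·log₂(0.208) = 0.4712
−0.427·log₂(0.427) = 0.5242
−0.180·log₂(0.180) = 0.4453
Sum ≈ 1.8911 → 1.891 bits.

1.891 bits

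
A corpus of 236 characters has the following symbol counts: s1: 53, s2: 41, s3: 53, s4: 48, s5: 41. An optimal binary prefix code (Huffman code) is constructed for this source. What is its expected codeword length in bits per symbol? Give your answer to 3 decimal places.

Probabilities are the counts divided by 236.
Repeatedly combine the two least-probable nodes; the expected code length is the sum of the merged weights.
merge 41/236 + 41/236 → 41/118
merge 12/59 + 53/236 → 101/236
merge 53/236 + 41/118 → 135/236
merge 101/236 + 135/236 → 1
L = 41/118 + 101/236 + 135/236 + 1 = 277/118 ≈ 2.347 bits/symbol.

2.347 bits/symbol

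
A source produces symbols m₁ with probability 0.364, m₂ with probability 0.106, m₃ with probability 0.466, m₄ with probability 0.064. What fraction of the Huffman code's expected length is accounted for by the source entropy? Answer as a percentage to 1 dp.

96.3%

Entropy H = −Σ p log₂ p ≈ 1.6411 bits.
Huffman merges: 8/125+53/500→17/100; 17/100+91/250→267/500; 233/500+267/500→1. L = 213/125 ≈ 1.7040.
Efficiency = H/L = 1.6411/1.7040 = 96.3%.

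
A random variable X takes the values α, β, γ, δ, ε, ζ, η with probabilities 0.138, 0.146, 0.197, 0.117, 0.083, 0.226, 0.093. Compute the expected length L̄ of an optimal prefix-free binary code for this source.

Repeatedly combine the two least-probable nodes; the expected code length is the sum of the merged weights.
merge 83/1000 + 93/1000 → 22/125
merge 117/1000 + 69/500 → 51/200
merge 73/500 + 22/125 → 161/500
merge 197/1000 + 113/500 → 423/1000
merge 51/200 + 161/500 → 577/1000
merge 423/1000 + 577/1000 → 1
L = 22/125 + 51/200 + 161/500 + 423/1000 + 577/1000 + 1 = 2753/1000 = 2.753 bits/symbol.

2.753 bits/symbol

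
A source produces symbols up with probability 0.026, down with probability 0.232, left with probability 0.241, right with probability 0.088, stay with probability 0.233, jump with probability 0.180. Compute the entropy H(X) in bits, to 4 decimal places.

2.3642 bits

H = −Σ pᵢ log₂ pᵢ.
−0.026·log₂(0.026) = 0.1369
−0.232·log₂(0.232) = 0.4890
−0.241·log₂(0.241) = 0.4947
−0.088·log₂(0.088) = 0.3086
−0.233·log₂(0.233) = 0.4897
−0.180·log₂(0.180) = 0.4453
Sum ≈ 2.3642 → 2.3642 bits.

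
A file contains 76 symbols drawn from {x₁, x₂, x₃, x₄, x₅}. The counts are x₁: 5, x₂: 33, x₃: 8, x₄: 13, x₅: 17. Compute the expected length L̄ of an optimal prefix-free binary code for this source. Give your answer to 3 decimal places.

2.079 bits/symbol

Probabilities are the counts divided by 76.
Repeatedly combine the two least-probable nodes; the expected code length is the sum of the merged weights.
merge 5/76 + 2/19 → 13/76
merge 13/76 + 13/76 → 13/38
merge 17/76 + 13/38 → 43/76
merge 33/76 + 43/76 → 1
L = 13/76 + 13/38 + 43/76 + 1 = 79/38 ≈ 2.079 bits/symbol.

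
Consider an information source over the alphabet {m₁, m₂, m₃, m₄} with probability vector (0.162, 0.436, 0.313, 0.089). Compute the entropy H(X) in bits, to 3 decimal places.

H = −Σ pᵢ log₂ pᵢ.
−0.162·log₂(0.162) = 0.4254
−0.436·log₂(0.436) = 0.5222
−0.313·log₂(0.313) = 0.5245
−0.089·log₂(0.089) = 0.3106
Sum ≈ 1.7827 → 1.783 bits.

1.783 bits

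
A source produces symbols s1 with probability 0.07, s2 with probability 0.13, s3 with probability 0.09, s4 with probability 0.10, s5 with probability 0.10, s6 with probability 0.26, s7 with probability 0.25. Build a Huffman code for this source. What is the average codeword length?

Repeatedly combine the two least-probable nodes; the expected code length is the sum of the merged weights.
merge 7/100 + 9/100 → 4/25
merge 1/10 + 1/10 → 1/5
merge 13/100 + 4/25 → 29/100
merge 1/5 + 1/4 → 9/20
merge 13/50 + 29/100 → 11/20
merge 9/20 + 11/20 → 1
L = 4/25 + 1/5 + 29/100 + 9/20 + 11/20 + 1 = 53/20 = 2.65 bits/symbol.

2.65 bits/symbol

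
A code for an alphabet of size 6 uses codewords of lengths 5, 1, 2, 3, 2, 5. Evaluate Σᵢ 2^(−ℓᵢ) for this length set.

1.1875

With common denominator 2^5 = 32: Σ 2^(−ℓᵢ) = 1/32 + 16/32 + 8/32 + 4/32 + 8/32 + 1/32 = 38/32 = 1.1875.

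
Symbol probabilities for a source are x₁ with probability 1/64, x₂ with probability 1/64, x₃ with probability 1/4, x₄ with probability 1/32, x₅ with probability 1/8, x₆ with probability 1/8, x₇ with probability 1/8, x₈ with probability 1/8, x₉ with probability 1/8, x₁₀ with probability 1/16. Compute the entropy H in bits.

Each probability is a power of 1/2, so log₂(1/p) is an integer.
H = Σ p·log₂(1/p) = 1/64·6 + 1/64·6 + 1/4·2 + 1/32·5 + 1/8·3 + 1/8·3 + 1/8·3 + 1/8·3 + 1/8·3 + 1/16·4 = 2.96875 bits.

2.96875 bits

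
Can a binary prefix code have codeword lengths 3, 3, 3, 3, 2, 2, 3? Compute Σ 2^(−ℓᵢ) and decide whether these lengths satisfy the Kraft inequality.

With common denominator 2^3 = 8: Σ 2^(−ℓᵢ) = 1/8 + 1/8 + 1/8 + 1/8 + 2/8 + 2/8 + 1/8 = 9/8 = 1.125.
Kraft's inequality requires Σ ≤ 1; here Σ = 1.125 > 1, so no such prefix code exists.

1.125; no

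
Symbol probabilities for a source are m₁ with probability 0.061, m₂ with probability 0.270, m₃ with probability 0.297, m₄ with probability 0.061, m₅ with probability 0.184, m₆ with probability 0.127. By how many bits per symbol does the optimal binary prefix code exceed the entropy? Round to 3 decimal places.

Entropy H = −Σ p log₂ p ≈ 2.3499 bits.
Huffman merges: 61/1000+61/1000→61/500; 61/500+127/1000→249/1000; 23/125+249/1000→433/1000; 27/100+297/1000→567/1000; 433/1000+567/1000→1. L = 2371/1000 ≈ 2.3710.
L − H = 2.3710 − 2.3499 = 0.021 bits.

0.021 bits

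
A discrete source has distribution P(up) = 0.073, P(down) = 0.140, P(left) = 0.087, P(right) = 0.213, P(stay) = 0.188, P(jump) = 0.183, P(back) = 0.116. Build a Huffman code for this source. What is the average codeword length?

Repeatedly combine the two least-probable nodes; the expected code length is the sum of the merged weights.
merge 73/1000 + 87/1000 → 4/25
merge 29/250 + 7/50 → 32/125
merge 4/25 + 183/1000 → 343/1000
merge 47/250 + 213/1000 → 401/1000
merge 32/125 + 343/1000 → 599/1000
merge 401/1000 + 599/1000 → 1
L = 4/25 + 32/125 + 343/1000 + 401/1000 + 599/1000 + 1 = 2759/1000 = 2.759 bits/symbol.

2.759 bits/symbol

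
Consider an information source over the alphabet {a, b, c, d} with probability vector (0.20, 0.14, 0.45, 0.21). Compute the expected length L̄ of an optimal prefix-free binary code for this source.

Repeatedly combine the two least-probable nodes; the expected code length is the sum of the merged weights.
merge 7/50 + 1/5 → 17/50
merge 21/100 + 17/50 → 11/20
merge 9/20 + 11/20 → 1
L = 17/50 + 11/20 + 1 = 189/100 = 1.89 bits/symbol.

1.89 bits/symbol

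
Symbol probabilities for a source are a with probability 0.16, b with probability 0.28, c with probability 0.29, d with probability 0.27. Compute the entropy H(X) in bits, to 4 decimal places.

1.9652 bits

H = −Σ pᵢ log₂ pᵢ.
−0.16·log₂(0.16) = 0.4230
−0.28·log₂(0.28) = 0.5142
−0.29·log₂(0.29) = 0.5179
−0.27·log₂(0.27) = 0.5100
Sum ≈ 1.9652 → 1.9652 bits.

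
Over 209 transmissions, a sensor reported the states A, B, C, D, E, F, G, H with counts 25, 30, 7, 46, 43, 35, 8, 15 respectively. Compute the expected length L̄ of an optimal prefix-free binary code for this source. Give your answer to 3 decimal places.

Probabilities are the counts divided by 209.
Repeatedly combine the two least-probable nodes; the expected code length is the sum of the merged weights.
merge 7/209 + 8/209 → 15/209
merge 15/209 + 15/209 → 30/209
merge 25/209 + 30/209 → 5/19
merge 30/209 + 35/209 → 65/209
merge 43/209 + 46/209 → 89/209
merge 5/19 + 65/209 → 120/209
merge 89/209 + 120/209 → 1
L = 15/209 + 30/209 + 5/19 + 65/209 + 89/209 + 120/209 + 1 = 53/19 ≈ 2.789 bits/symbol.

2.789 bits/symbol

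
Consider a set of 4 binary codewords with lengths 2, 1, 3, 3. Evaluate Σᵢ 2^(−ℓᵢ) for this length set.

1

With common denominator 2^3 = 8: Σ 2^(−ℓᵢ) = 2/8 + 4/8 + 1/8 + 1/8 = 8/8 = 1.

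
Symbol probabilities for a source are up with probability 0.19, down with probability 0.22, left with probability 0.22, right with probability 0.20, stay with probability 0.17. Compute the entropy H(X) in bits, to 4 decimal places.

H = −Σ pᵢ log₂ pᵢ.
−0.19·log₂(0.19) = 0.4552
−0.22·log₂(0.22) = 0.4806
−0.22·log₂(0.22) = 0.4806
−0.20·log₂(0.20) = 0.4644
−0.17·log₂(0.17) = 0.4346
Sum ≈ 2.3153 → 2.3153 bits.

2.3153 bits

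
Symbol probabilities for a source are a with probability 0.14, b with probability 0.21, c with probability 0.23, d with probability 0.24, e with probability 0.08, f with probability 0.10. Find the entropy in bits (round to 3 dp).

H = −Σ pᵢ log₂ pᵢ.
−0.14·log₂(0.14) = 0.3971
−0.21·log₂(0.21) = 0.4728
−0.23·log₂(0.23) = 0.4877
−0.24·log₂(0.24) = 0.4941
−0.08·log₂(0.08) = 0.2915
−0.10·log₂(0.10) = 0.3322
Sum ≈ 2.4754 → 2.475 bits.

2.475 bits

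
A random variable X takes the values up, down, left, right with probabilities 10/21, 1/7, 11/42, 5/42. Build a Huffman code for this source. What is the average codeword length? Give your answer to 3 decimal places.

1.786 bits/symbol

Repeatedly combine the two least-probable nodes; the expected code length is the sum of the merged weights.
merge 5/42 + 1/7 → 11/42
merge 11/42 + 11/42 → 11/21
merge 10/21 + 11/21 → 1
L = 11/42 + 11/21 + 1 = 25/14 ≈ 1.786 bits/symbol.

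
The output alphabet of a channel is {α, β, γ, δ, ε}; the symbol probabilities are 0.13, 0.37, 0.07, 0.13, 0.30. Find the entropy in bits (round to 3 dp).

2.086 bits

H = −Σ pᵢ log₂ pᵢ.
−0.13·log₂(0.13) = 0.3826
−0.37·log₂(0.37) = 0.5307
−0.07·log₂(0.07) = 0.2686
−0.13·log₂(0.13) = 0.3826
−0.30·log₂(0.30) = 0.5211
Sum ≈ 2.0857 → 2.086 bits.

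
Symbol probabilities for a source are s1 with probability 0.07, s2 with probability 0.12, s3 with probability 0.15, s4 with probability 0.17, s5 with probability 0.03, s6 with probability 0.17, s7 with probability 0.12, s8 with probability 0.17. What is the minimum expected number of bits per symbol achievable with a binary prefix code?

2.93 bits/symbol

Repeatedly combine the two least-probable nodes; the expected code length is the sum of the merged weights.
merge 3/100 + 7/100 → 1/10
merge 1/10 + 3/25 → 11/50
merge 3/25 + 3/20 → 27/100
merge 17/100 + 17/100 → 17/50
merge 17/100 + 11/50 → 39/100
merge 27/100 + 17/50 → 61/100
merge 39/100 + 61/100 → 1
L = 1/10 + 11/50 + 27/100 + 17/50 + 39/100 + 61/100 + 1 = 293/100 = 2.93 bits/symbol.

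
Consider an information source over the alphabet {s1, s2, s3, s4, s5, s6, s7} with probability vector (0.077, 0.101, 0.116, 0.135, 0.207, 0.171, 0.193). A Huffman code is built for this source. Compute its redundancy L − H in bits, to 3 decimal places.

0.044 bits

Entropy H = −Σ p log₂ p ≈ 2.7335 bits.
Huffman merges: 77/1000+101/1000→89/500; 29/250+27/200→251/1000; 171/1000+89/500→349/1000; 193/1000+207/1000→2/5; 251/1000+349/1000→3/5; 2/5+3/5→1. L = 1389/500 ≈ 2.7780.
L − H = 2.7780 − 2.7335 = 0.044 bits.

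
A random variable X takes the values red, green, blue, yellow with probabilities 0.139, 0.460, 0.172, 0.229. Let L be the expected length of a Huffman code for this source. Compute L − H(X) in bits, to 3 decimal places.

0.016 bits

Entropy H = −Σ p log₂ p ≈ 1.8348 bits.
Huffman merges: 139/1000+43/250→311/1000; 229/1000+311/1000→27/50; 23/50+27/50→1. L = 1851/1000 ≈ 1.8510.
L − H = 1.8510 − 1.8348 = 0.016 bits.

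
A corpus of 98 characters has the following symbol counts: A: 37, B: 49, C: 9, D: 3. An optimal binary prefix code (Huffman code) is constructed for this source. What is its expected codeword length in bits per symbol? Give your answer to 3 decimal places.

1.622 bits/symbol

Probabilities are the counts divided by 98.
Repeatedly combine the two least-probable nodes; the expected code length is the sum of the merged weights.
merge 3/98 + 9/98 → 6/49
merge 6/49 + 37/98 → 1/2
merge 1/2 + 1/2 → 1
L = 6/49 + 1/2 + 1 = 159/98 ≈ 1.622 bits/symbol.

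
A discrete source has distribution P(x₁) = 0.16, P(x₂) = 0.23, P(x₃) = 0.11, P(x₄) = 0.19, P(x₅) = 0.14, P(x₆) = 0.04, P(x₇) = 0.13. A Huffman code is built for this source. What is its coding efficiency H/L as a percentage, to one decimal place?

98.2%

Entropy H = −Σ p log₂ p ≈ 2.6817 bits.
Huffman merges: 1/25+11/100→3/20; 13/100+7/50→27/100; 3/20+4/25→31/100; 19/100+23/100→21/50; 27/100+31/100→29/50; 21/50+29/50→1. L = 273/100 ≈ 2.7300.
Efficiency = H/L = 2.6817/2.7300 = 98.2%.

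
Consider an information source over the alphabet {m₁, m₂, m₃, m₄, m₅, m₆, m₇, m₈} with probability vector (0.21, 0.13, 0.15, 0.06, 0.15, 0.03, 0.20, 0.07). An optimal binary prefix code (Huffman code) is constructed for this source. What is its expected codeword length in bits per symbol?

Repeatedly combine the two least-probable nodes; the expected code length is the sum of the merged weights.
merge 3/100 + 3/50 → 9/100
merge 7/100 + 9/100 → 4/25
merge 13/100 + 3/20 → 7/25
merge 3/20 + 4/25 → 31/100
merge 1/5 + 21/100 → 41/100
merge 7/25 + 31/100 → 59/100
merge 41/100 + 59/100 → 1
L = 9/100 + 4/25 + 7/25 + 31/100 + 41/100 + 59/100 + 1 = 71/25 = 2.84 bits/symbol.

2.84 bits/symbol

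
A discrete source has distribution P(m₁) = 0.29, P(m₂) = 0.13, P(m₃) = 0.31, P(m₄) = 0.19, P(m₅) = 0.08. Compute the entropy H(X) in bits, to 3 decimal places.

H = −Σ pᵢ log₂ pᵢ.
−0.29·log₂(0.29) = 0.5179
−0.13·log₂(0.13) = 0.3826
−0.31·log₂(0.31) = 0.5238
−0.19·log₂(0.19) = 0.4552
−0.08·log₂(0.08) = 0.2915
Sum ≈ 2.1711 → 2.171 bits.

2.171 bits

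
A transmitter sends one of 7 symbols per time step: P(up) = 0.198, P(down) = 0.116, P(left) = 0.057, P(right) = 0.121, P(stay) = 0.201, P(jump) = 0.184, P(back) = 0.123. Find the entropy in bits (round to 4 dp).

H = −Σ pᵢ log₂ pᵢ.
−0.198·log₂(0.198) = 0.4626
−0.116·log₂(0.116) = 0.3605
−0.057·log₂(0.057) = 0.2356
−0.121·log₂(0.121) = 0.3687
−0.201·log₂(0.201) = 0.4653
−0.184·log₂(0.184) = 0.4494
−0.123·log₂(0.123) = 0.3719
Sum ≈ 2.7139 → 2.7139 bits.

2.7139 bits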